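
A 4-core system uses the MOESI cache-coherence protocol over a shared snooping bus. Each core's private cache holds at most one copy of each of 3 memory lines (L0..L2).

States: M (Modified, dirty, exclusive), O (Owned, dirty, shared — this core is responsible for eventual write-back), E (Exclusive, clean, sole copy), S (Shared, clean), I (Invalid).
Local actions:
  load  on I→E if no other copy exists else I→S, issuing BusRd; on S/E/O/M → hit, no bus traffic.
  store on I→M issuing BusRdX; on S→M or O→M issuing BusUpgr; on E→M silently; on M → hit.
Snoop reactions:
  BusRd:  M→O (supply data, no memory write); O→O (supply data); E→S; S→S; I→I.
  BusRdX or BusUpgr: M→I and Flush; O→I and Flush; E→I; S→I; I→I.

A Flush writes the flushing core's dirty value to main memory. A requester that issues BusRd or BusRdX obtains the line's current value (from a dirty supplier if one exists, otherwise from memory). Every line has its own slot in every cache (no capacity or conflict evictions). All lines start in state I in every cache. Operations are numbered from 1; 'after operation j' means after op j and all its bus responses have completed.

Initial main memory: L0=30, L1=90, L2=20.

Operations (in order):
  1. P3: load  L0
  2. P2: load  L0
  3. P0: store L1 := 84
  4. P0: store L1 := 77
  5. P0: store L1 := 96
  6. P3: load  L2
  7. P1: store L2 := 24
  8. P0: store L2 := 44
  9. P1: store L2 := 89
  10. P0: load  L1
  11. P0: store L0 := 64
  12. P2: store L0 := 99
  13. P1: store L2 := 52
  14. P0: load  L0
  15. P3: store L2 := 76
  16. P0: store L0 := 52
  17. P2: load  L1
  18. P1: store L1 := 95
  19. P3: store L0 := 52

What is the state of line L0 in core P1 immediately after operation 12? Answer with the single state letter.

state = I

  op1 P3: load  L0 → I/I/I/E on L0; bus BusRd; mem=30
  op2 P2: load  L0 → I/I/S/S on L0; bus BusRd; mem=30
  op3 P0: store L1 := 84 → M/I/I/I on L1; bus BusRdX; mem=90
  op4 P0: store L1 := 77 → M/I/I/I on L1; bus (none); mem=90
  op5 P0: store L1 := 96 → M/I/I/I on L1; bus (none); mem=90
  op6 P3: load  L2 → I/I/I/E on L2; bus BusRd; mem=20
  op7 P1: store L2 := 24 → I/M/I/I on L2; bus BusRdX; mem=20
  op8 P0: store L2 := 44 → M/I/I/I on L2; bus BusRdX Flush; mem=24
  op9 P1: store L2 := 89 → I/M/I/I on L2; bus BusRdX Flush; mem=44
  op10 P0: load  L1 → M/I/I/I on L1; bus (none); mem=90
  op11 P0: store L0 := 64 → M/I/I/I on L0; bus BusRdX; mem=30
  op12 P2: store L0 := 99 → I/I/M/I on L0; bus BusRdX Flush; mem=64
  op13 P1: store L2 := 52 → I/M/I/I on L2; bus (none); mem=44
  op14 P0: load  L0 → S/I/O/I on L0; bus BusRd; mem=64
  op15 P3: store L2 := 76 → I/I/I/M on L2; bus BusRdX Flush; mem=52
  op16 P0: store L0 := 52 → M/I/I/I on L0; bus BusUpgr Flush; mem=99
  op17 P2: load  L1 → O/I/S/I on L1; bus BusRd; mem=90
  op18 P1: store L1 := 95 → I/M/I/I on L1; bus BusRdX Flush; mem=96
  op19 P3: store L0 := 52 → I/I/I/M on L0; bus BusRdX Flush; mem=52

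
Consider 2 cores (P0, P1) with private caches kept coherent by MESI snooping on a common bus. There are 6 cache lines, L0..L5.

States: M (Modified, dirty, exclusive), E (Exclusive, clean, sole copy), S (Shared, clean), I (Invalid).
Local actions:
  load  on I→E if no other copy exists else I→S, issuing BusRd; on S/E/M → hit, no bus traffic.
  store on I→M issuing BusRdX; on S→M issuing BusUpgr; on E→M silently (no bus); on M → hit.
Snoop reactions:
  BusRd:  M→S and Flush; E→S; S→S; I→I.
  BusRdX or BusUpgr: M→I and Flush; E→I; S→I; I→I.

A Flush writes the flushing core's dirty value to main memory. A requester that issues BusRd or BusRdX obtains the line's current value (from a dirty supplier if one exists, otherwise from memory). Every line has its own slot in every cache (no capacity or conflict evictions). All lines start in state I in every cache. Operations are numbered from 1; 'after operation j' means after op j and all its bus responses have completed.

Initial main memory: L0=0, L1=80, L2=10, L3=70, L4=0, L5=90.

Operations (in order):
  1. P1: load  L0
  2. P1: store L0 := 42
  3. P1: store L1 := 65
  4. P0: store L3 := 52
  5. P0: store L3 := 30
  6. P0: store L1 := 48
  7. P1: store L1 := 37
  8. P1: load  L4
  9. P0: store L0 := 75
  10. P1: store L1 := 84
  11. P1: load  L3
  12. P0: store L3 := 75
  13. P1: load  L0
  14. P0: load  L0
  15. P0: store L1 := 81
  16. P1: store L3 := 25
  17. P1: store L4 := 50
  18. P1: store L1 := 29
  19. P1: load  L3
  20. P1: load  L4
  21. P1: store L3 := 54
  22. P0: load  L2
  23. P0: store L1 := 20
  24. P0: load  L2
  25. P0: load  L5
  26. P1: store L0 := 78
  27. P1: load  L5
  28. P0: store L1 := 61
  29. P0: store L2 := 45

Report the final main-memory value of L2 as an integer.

[1] P1: load  L0 | P0:I, P1:E(0) | bus: BusRd
[2] P1: store L0 := 42 | P0:I, P1:M(42) | bus: none
[3] P1: store L1 := 65 | P0:I, P1:M(65) | bus: BusRdX
[4] P0: store L3 := 52 | P0:M(52), P1:I | bus: BusRdX
[5] P0: store L3 := 30 | P0:M(30), P1:I | bus: none
[6] P0: store L1 := 48 | P0:M(48), P1:I | bus: BusRdX,Flush
[7] P1: store L1 := 37 | P0:I, P1:M(37) | bus: BusRdX,Flush
[8] P1: load  L4 | P0:I, P1:E(0) | bus: BusRd
[9] P0: store L0 := 75 | P0:M(75), P1:I | bus: BusRdX,Flush
[10] P1: store L1 := 84 | P0:I, P1:M(84) | bus: none
[11] P1: load  L3 | P0:S(30), P1:S(30) | bus: BusRd,Flush
[12] P0: store L3 := 75 | P0:M(75), P1:I | bus: BusUpgr
[13] P1: load  L0 | P0:S(75), P1:S(75) | bus: BusRd,Flush
[14] P0: load  L0 | P0:S(75), P1:S(75) | bus: none
[15] P0: store L1 := 81 | P0:M(81), P1:I | bus: BusRdX,Flush
[16] P1: store L3 := 25 | P0:I, P1:M(25) | bus: BusRdX,Flush
[17] P1: store L4 := 50 | P0:I, P1:M(50) | bus: none
[18] P1: store L1 := 29 | P0:I, P1:M(29) | bus: BusRdX,Flush
[19] P1: load  L3 | P0:I, P1:M(25) | bus: none
[20] P1: load  L4 | P0:I, P1:M(50) | bus: none
[21] P1: store L3 := 54 | P0:I, P1:M(54) | bus: none
[22] P0: load  L2 | P0:E(10), P1:I | bus: BusRd
[23] P0: store L1 := 20 | P0:M(20), P1:I | bus: BusRdX,Flush
[24] P0: load  L2 | P0:E(10), P1:I | bus: none
[25] P0: load  L5 | P0:E(90), P1:I | bus: BusRd
[26] P1: store L0 := 78 | P0:I, P1:M(78) | bus: BusUpgr
[27] P1: load  L5 | P0:S(90), P1:S(90) | bus: BusRd
[28] P0: store L1 := 61 | P0:M(61), P1:I | bus: none
[29] P0: store L2 := 45 | P0:M(45), P1:I | bus: none

memory[L2] = 10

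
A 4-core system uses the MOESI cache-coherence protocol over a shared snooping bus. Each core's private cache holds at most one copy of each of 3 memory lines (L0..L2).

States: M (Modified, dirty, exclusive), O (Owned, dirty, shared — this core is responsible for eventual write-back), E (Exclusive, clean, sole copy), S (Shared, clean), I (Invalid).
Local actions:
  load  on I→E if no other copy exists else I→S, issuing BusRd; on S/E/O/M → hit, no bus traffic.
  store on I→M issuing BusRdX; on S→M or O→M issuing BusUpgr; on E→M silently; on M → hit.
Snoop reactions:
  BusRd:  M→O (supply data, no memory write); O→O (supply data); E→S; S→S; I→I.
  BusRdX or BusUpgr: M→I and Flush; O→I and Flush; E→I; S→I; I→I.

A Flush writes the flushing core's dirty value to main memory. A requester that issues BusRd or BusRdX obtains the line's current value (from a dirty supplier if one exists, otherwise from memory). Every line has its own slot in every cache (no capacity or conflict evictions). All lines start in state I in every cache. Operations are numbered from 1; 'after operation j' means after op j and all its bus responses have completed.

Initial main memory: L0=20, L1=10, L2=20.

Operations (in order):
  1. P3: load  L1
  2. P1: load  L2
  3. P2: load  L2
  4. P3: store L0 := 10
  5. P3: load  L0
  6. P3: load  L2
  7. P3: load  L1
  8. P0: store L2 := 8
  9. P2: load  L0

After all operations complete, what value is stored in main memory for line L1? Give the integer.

step 1: P3: load  L1  ⟶  IIIE  (L1)  txn=BusRd  M[L1]=10
step 2: P1: load  L2  ⟶  IEII  (L2)  txn=BusRd  M[L2]=20
step 3: P2: load  L2  ⟶  ISSI  (L2)  txn=BusRd  M[L2]=20
step 4: P3: store L0 := 10  ⟶  IIIM  (L0)  txn=BusRdX  M[L0]=20
step 5: P3: load  L0  ⟶  IIIM  (L0)  txn=∅  M[L0]=20
step 6: P3: load  L2  ⟶  ISSS  (L2)  txn=BusRd  M[L2]=20
step 7: P3: load  L1  ⟶  IIIE  (L1)  txn=∅  M[L1]=10
step 8: P0: store L2 := 8  ⟶  MIII  (L2)  txn=BusRdX  M[L2]=20
step 9: P2: load  L0  ⟶  IISO  (L0)  txn=BusRd  M[L0]=20

memory[L1] = 10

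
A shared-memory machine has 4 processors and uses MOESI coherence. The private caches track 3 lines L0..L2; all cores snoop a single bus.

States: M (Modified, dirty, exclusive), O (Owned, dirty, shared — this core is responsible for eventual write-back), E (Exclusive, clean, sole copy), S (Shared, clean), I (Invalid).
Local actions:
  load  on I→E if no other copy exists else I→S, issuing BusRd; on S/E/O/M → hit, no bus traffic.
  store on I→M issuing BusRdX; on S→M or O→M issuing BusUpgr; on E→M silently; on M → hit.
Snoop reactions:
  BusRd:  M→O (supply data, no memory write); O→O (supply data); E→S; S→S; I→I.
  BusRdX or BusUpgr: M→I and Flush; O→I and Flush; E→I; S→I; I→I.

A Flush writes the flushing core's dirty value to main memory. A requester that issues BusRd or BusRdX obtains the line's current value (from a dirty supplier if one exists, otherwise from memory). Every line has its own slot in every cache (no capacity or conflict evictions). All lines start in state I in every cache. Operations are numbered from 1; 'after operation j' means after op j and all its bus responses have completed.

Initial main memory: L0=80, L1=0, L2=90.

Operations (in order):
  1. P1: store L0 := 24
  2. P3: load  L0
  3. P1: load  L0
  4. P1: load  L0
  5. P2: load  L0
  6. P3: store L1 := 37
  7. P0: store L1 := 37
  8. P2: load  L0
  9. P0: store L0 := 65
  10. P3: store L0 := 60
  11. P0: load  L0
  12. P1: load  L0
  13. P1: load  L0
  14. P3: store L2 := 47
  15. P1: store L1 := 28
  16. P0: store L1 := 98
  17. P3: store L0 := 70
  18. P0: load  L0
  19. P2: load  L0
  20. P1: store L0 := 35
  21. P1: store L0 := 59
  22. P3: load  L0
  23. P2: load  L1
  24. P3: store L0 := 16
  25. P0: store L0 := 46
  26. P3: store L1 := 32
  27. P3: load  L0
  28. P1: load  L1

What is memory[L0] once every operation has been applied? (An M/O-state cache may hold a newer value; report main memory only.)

  op1 P1: store L0 := 24 → I/M/I/I on L0; bus BusRdX; mem=80
  op2 P3: load  L0 → I/O/I/S on L0; bus BusRd; mem=80
  op3 P1: load  L0 → I/O/I/S on L0; bus (none); mem=80
  op4 P1: load  L0 → I/O/I/S on L0; bus (none); mem=80
  op5 P2: load  L0 → I/O/S/S on L0; bus BusRd; mem=80
  op6 P3: store L1 := 37 → I/I/I/M on L1; bus BusRdX; mem=0
  op7 P0: store L1 := 37 → M/I/I/I on L1; bus BusRdX Flush; mem=37
  op8 P2: load  L0 → I/O/S/S on L0; bus (none); mem=80
  op9 P0: store L0 := 65 → M/I/I/I on L0; bus BusRdX Flush; mem=24
  op10 P3: store L0 := 60 → I/I/I/M on L0; bus BusRdX Flush; mem=65
  op11 P0: load  L0 → S/I/I/O on L0; bus BusRd; mem=65
  op12 P1: load  L0 → S/S/I/O on L0; bus BusRd; mem=65
  op13 P1: load  L0 → S/S/I/O on L0; bus (none); mem=65
  op14 P3: store L2 := 47 → I/I/I/M on L2; bus BusRdX; mem=90
  op15 P1: store L1 := 28 → I/M/I/I on L1; bus BusRdX Flush; mem=37
  op16 P0: store L1 := 98 → M/I/I/I on L1; bus BusRdX Flush; mem=28
  op17 P3: store L0 := 70 → I/I/I/M on L0; bus BusUpgr; mem=65
  op18 P0: load  L0 → S/I/I/O on L0; bus BusRd; mem=65
  op19 P2: load  L0 → S/I/S/O on L0; bus BusRd; mem=65
  op20 P1: store L0 := 35 → I/M/I/I on L0; bus BusRdX Flush; mem=70
  op21 P1: store L0 := 59 → I/M/I/I on L0; bus (none); mem=70
  op22 P3: load  L0 → I/O/I/S on L0; bus BusRd; mem=70
  op23 P2: load  L1 → O/I/S/I on L1; bus BusRd; mem=28
  op24 P3: store L0 := 16 → I/I/I/M on L0; bus BusUpgr Flush; mem=59
  op25 P0: store L0 := 46 → M/I/I/I on L0; bus BusRdX Flush; mem=16
  op26 P3: store L1 := 32 → I/I/I/M on L1; bus BusRdX Flush; mem=98
  op27 P3: load  L0 → O/I/I/S on L0; bus BusRd; mem=16
  op28 P1: load  L1 → I/S/I/O on L1; bus BusRd; mem=98

memory[L0] = 16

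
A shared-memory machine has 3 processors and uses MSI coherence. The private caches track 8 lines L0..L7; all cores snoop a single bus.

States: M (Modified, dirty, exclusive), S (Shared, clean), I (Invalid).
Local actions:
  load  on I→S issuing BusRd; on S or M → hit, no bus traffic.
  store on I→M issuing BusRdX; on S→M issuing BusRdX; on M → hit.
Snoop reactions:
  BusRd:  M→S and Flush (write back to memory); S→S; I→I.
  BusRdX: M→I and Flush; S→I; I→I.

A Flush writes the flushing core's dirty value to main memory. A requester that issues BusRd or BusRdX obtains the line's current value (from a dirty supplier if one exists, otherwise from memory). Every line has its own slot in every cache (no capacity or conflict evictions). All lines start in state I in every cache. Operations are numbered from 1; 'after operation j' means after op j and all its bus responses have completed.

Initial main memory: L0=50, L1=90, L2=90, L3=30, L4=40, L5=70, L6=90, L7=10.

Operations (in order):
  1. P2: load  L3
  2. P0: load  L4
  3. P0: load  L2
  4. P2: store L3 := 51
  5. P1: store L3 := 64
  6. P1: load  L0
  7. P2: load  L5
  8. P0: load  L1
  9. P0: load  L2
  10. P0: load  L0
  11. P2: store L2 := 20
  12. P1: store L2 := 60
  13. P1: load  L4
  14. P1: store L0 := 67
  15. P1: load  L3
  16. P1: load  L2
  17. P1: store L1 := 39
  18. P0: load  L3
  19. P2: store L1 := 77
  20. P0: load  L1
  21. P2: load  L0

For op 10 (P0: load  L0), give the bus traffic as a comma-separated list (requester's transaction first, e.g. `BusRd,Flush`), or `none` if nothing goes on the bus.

  op1 P2: load  L3 → I/I/S on L3; bus BusRd; mem=30
  op2 P0: load  L4 → S/I/I on L4; bus BusRd; mem=40
  op3 P0: load  L2 → S/I/I on L2; bus BusRd; mem=90
  op4 P2: store L3 := 51 → I/I/M on L3; bus BusRdX; mem=30
  op5 P1: store L3 := 64 → I/M/I on L3; bus BusRdX Flush; mem=51
  op6 P1: load  L0 → I/S/I on L0; bus BusRd; mem=50
  op7 P2: load  L5 → I/I/S on L5; bus BusRd; mem=70
  op8 P0: load  L1 → S/I/I on L1; bus BusRd; mem=90
  op9 P0: load  L2 → S/I/I on L2; bus (none); mem=90
  op10 P0: load  L0 → S/S/I on L0; bus BusRd; mem=50
  op11 P2: store L2 := 20 → I/I/M on L2; bus BusRdX; mem=90
  op12 P1: store L2 := 60 → I/M/I on L2; bus BusRdX Flush; mem=20
  op13 P1: load  L4 → S/S/I on L4; bus BusRd; mem=40
  op14 P1: store L0 := 67 → I/M/I on L0; bus BusRdX; mem=50
  op15 P1: load  L3 → I/M/I on L3; bus (none); mem=51
  op16 P1: load  L2 → I/M/I on L2; bus (none); mem=20
  op17 P1: store L1 := 39 → I/M/I on L1; bus BusRdX; mem=90
  op18 P0: load  L3 → S/S/I on L3; bus BusRd Flush; mem=64
  op19 P2: store L1 := 77 → I/I/M on L1; bus BusRdX Flush; mem=39
  op20 P0: load  L1 → S/I/S on L1; bus BusRd Flush; mem=77
  op21 P2: load  L0 → I/S/S on L0; bus BusRd Flush; mem=67

bus = BusRd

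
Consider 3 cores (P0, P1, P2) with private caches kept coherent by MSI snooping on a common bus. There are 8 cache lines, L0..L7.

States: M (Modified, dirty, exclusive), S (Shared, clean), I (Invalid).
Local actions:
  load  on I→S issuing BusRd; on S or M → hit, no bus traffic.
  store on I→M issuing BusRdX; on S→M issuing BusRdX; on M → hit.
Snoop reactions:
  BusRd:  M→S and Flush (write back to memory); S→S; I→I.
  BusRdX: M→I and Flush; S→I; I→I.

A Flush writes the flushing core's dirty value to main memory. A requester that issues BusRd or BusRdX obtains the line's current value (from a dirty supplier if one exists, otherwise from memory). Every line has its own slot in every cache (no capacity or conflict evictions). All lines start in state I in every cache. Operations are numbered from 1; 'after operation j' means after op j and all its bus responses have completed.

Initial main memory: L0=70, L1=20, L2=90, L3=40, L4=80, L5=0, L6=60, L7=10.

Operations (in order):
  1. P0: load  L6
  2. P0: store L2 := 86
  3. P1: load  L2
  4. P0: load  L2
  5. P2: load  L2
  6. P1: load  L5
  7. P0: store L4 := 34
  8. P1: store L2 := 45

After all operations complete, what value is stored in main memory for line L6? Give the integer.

step 1: P0: load  L6  ⟶  SII  (L6)  txn=BusRd  M[L6]=60
step 2: P0: store L2 := 86  ⟶  MII  (L2)  txn=BusRdX  M[L2]=90
step 3: P1: load  L2  ⟶  SSI  (L2)  txn=BusRd+Flush  M[L2]=86
step 4: P0: load  L2  ⟶  SSI  (L2)  txn=∅  M[L2]=86
step 5: P2: load  L2  ⟶  SSS  (L2)  txn=BusRd  M[L2]=86
step 6: P1: load  L5  ⟶  ISI  (L5)  txn=BusRd  M[L5]=0
step 7: P0: store L4 := 34  ⟶  MII  (L4)  txn=BusRdX  M[L4]=80
step 8: P1: store L2 := 45  ⟶  IMI  (L2)  txn=BusRdX  M[L2]=86

memory[L6] = 60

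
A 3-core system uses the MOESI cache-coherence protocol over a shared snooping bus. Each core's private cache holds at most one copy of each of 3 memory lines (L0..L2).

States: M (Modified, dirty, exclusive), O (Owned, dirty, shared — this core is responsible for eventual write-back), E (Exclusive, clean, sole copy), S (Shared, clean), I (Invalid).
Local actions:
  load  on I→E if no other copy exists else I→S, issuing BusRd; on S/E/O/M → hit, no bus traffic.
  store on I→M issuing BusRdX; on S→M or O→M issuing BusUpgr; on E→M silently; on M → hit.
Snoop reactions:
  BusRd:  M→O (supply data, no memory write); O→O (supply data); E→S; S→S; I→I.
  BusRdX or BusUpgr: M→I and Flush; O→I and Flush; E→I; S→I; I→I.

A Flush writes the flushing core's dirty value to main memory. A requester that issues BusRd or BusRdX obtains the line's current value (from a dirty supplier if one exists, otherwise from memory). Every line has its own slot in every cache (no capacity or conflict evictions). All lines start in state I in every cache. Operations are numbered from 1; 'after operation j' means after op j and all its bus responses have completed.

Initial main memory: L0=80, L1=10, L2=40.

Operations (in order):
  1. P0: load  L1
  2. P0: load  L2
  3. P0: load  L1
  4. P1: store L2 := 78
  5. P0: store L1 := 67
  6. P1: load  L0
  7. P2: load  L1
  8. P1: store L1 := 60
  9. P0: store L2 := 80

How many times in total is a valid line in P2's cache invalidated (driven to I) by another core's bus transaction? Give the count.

  op1 P0: load  L1 → E/I/I on L1; bus BusRd; mem=10
  op2 P0: load  L2 → E/I/I on L2; bus BusRd; mem=40
  op3 P0: load  L1 → E/I/I on L1; bus (none); mem=10
  op4 P1: store L2 := 78 → I/M/I on L2; bus BusRdX; mem=40
  op5 P0: store L1 := 67 → M/I/I on L1; bus (none); mem=10
  op6 P1: load  L0 → I/E/I on L0; bus BusRd; mem=80
  op7 P2: load  L1 → O/I/S on L1; bus BusRd; mem=10
  op8 P1: store L1 := 60 → I/M/I on L1; bus BusRdX Flush; mem=67
  op9 P0: store L2 := 80 → M/I/I on L2; bus BusRdX Flush; mem=78

invalidations = 1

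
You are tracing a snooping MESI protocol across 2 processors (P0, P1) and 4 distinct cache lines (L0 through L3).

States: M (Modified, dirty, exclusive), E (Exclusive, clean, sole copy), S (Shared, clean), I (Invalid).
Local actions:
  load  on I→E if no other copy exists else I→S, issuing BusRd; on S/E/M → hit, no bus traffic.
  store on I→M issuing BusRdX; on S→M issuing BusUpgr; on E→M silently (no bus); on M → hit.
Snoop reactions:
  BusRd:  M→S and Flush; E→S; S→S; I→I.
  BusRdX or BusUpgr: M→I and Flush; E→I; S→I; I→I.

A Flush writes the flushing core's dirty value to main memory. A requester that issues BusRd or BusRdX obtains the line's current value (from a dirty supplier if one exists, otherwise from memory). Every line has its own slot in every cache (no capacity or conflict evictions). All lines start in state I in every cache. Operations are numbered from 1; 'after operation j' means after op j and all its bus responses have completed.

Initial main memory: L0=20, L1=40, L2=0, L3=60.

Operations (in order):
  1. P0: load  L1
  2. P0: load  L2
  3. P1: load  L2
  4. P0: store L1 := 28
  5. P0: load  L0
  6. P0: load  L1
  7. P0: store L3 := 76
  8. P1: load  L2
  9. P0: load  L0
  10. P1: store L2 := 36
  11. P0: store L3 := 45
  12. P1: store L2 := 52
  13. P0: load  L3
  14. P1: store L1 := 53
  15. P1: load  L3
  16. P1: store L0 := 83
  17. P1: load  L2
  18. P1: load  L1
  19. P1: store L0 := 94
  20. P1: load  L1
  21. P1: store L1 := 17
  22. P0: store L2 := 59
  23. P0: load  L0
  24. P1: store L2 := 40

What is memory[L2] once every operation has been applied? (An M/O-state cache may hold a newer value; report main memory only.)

  op1 P0: load  L1 → E/I on L1; bus BusRd; mem=40
  op2 P0: load  L2 → E/I on L2; bus BusRd; mem=0
  op3 P1: load  L2 → S/S on L2; bus BusRd; mem=0
  op4 P0: store L1 := 28 → M/I on L1; bus (none); mem=40
  op5 P0: load  L0 → E/I on L0; bus BusRd; mem=20
  op6 P0: load  L1 → M/I on L1; bus (none); mem=40
  op7 P0: store L3 := 76 → M/I on L3; bus BusRdX; mem=60
  op8 P1: load  L2 → S/S on L2; bus (none); mem=0
  op9 P0: load  L0 → E/I on L0; bus (none); mem=20
  op10 P1: store L2 := 36 → I/M on L2; bus BusUpgr; mem=0
  op11 P0: store L3 := 45 → M/I on L3; bus (none); mem=60
  op12 P1: store L2 := 52 → I/M on L2; bus (none); mem=0
  op13 P0: load  L3 → M/I on L3; bus (none); mem=60
  op14 P1: store L1 := 53 → I/M on L1; bus BusRdX Flush; mem=28
  op15 P1: load  L3 → S/S on L3; bus BusRd Flush; mem=45
  op16 P1: store L0 := 83 → I/M on L0; bus BusRdX; mem=20
  op17 P1: load  L2 → I/M on L2; bus (none); mem=0
  op18 P1: load  L1 → I/M on L1; bus (none); mem=28
  op19 P1: store L0 := 94 → I/M on L0; bus (none); mem=20
  op20 P1: load  L1 → I/M on L1; bus (none); mem=28
  op21 P1: store L1 := 17 → I/M on L1; bus (none); mem=28
  op22 P0: store L2 := 59 → M/I on L2; bus BusRdX Flush; mem=52
  op23 P0: load  L0 → S/S on L0; bus BusRd Flush; mem=94
  op24 P1: store L2 := 40 → I/M on L2; bus BusRdX Flush; mem=59

memory[L2] = 59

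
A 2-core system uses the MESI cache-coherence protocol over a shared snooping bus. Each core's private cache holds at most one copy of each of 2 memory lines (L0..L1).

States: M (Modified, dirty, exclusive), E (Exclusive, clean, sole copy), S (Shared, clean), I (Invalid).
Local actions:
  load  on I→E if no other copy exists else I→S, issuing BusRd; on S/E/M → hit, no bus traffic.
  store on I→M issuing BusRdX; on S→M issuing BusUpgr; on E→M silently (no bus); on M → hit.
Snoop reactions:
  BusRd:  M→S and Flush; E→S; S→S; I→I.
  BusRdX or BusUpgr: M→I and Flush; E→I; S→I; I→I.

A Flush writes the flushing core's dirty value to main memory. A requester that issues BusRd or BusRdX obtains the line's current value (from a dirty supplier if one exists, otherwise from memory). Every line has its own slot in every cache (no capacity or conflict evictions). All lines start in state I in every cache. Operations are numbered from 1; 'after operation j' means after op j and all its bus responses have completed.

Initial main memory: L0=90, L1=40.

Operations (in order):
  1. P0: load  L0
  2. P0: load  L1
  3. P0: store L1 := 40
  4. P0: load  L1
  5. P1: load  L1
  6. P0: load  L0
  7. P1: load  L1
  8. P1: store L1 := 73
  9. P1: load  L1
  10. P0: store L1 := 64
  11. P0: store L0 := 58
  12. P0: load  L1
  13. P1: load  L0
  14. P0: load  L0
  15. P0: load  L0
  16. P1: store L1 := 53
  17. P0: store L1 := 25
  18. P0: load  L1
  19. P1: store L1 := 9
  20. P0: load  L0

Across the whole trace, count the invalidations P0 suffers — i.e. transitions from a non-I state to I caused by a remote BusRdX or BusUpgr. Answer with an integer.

invalidations = 3

step 1: P0: load  L0  ⟶  EI  (L0)  txn=BusRd  M[L0]=90
step 2: P0: load  L1  ⟶  EI  (L1)  txn=BusRd  M[L1]=40
step 3: P0: store L1 := 40  ⟶  MI  (L1)  txn=∅  M[L1]=40
step 4: P0: load  L1  ⟶  MI  (L1)  txn=∅  M[L1]=40
step 5: P1: load  L1  ⟶  SS  (L1)  txn=BusRd+Flush  M[L1]=40
step 6: P0: load  L0  ⟶  EI  (L0)  txn=∅  M[L0]=90
step 7: P1: load  L1  ⟶  SS  (L1)  txn=∅  M[L1]=40
step 8: P1: store L1 := 73  ⟶  IM  (L1)  txn=BusUpgr  M[L1]=40
step 9: P1: load  L1  ⟶  IM  (L1)  txn=∅  M[L1]=40
step 10: P0: store L1 := 64  ⟶  MI  (L1)  txn=BusRdX+Flush  M[L1]=73
step 11: P0: store L0 := 58  ⟶  MI  (L0)  txn=∅  M[L0]=90
step 12: P0: load  L1  ⟶  MI  (L1)  txn=∅  M[L1]=73
step 13: P1: load  L0  ⟶  SS  (L0)  txn=BusRd+Flush  M[L0]=58
step 14: P0: load  L0  ⟶  SS  (L0)  txn=∅  M[L0]=58
step 15: P0: load  L0  ⟶  SS  (L0)  txn=∅  M[L0]=58
step 16: P1: store L1 := 53  ⟶  IM  (L1)  txn=BusRdX+Flush  M[L1]=64
step 17: P0: store L1 := 25  ⟶  MI  (L1)  txn=BusRdX+Flush  M[L1]=53
step 18: P0: load  L1  ⟶  MI  (L1)  txn=∅  M[L1]=53
step 19: P1: store L1 := 9  ⟶  IM  (L1)  txn=BusRdX+Flush  M[L1]=25
step 20: P0: load  L0  ⟶  SS  (L0)  txn=∅  M[L0]=58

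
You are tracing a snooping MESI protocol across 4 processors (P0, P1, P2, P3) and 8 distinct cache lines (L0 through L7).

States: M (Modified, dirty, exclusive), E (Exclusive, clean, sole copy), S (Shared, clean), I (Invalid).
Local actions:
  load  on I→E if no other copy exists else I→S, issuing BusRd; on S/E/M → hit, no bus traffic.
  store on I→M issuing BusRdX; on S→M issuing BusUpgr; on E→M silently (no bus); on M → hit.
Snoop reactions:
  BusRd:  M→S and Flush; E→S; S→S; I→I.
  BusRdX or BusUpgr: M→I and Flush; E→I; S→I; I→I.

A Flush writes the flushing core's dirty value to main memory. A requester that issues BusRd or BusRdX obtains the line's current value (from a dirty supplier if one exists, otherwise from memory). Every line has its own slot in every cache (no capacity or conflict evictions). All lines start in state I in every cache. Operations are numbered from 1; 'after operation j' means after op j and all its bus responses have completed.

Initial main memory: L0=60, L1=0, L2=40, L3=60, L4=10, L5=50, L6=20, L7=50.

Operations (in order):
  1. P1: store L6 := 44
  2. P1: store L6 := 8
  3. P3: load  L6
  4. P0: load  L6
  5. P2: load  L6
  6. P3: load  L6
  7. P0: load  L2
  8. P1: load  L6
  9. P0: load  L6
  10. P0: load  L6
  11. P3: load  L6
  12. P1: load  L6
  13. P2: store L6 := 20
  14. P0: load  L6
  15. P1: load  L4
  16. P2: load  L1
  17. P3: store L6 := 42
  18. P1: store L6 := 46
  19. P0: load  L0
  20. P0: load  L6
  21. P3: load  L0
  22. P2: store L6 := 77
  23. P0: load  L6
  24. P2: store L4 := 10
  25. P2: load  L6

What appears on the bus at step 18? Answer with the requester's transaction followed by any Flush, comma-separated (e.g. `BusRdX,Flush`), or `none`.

bus = BusRdX,Flush

  op1 P1: store L6 := 44 → I/M/I/I on L6; bus BusRdX; mem=20
  op2 P1: store L6 := 8 → I/M/I/I on L6; bus (none); mem=20
  op3 P3: load  L6 → I/S/I/S on L6; bus BusRd Flush; mem=8
  op4 P0: load  L6 → S/S/I/S on L6; bus BusRd; mem=8
  op5 P2: load  L6 → S/S/S/S on L6; bus BusRd; mem=8
  op6 P3: load  L6 → S/S/S/S on L6; bus (none); mem=8
  op7 P0: load  L2 → E/I/I/I on L2; bus BusRd; mem=40
  op8 P1: load  L6 → S/S/S/S on L6; bus (none); mem=8
  op9 P0: load  L6 → S/S/S/S on L6; bus (none); mem=8
  op10 P0: load  L6 → S/S/S/S on L6; bus (none); mem=8
  op11 P3: load  L6 → S/S/S/S on L6; bus (none); mem=8
  op12 P1: load  L6 → S/S/S/S on L6; bus (none); mem=8
  op13 P2: store L6 := 20 → I/I/M/I on L6; bus BusUpgr; mem=8
  op14 P0: load  L6 → S/I/S/I on L6; bus BusRd Flush; mem=20
  op15 P1: load  L4 → I/E/I/I on L4; bus BusRd; mem=10
  op16 P2: load  L1 → I/I/E/I on L1; bus BusRd; mem=0
  op17 P3: store L6 := 42 → I/I/I/M on L6; bus BusRdX; mem=20
  op18 P1: store L6 := 46 → I/M/I/I on L6; bus BusRdX Flush; mem=42
  op19 P0: load  L0 → E/I/I/I on L0; bus BusRd; mem=60
  op20 P0: load  L6 → S/S/I/I on L6; bus BusRd Flush; mem=46
  op21 P3: load  L0 → S/I/I/S on L0; bus BusRd; mem=60
  op22 P2: store L6 := 77 → I/I/M/I on L6; bus BusRdX; mem=46
  op23 P0: load  L6 → S/I/S/I on L6; bus BusRd Flush; mem=77
  op24 P2: store L4 := 10 → I/I/M/I on L4; bus BusRdX; mem=10
  op25 P2: load  L6 → S/I/S/I on L6; bus (none); mem=77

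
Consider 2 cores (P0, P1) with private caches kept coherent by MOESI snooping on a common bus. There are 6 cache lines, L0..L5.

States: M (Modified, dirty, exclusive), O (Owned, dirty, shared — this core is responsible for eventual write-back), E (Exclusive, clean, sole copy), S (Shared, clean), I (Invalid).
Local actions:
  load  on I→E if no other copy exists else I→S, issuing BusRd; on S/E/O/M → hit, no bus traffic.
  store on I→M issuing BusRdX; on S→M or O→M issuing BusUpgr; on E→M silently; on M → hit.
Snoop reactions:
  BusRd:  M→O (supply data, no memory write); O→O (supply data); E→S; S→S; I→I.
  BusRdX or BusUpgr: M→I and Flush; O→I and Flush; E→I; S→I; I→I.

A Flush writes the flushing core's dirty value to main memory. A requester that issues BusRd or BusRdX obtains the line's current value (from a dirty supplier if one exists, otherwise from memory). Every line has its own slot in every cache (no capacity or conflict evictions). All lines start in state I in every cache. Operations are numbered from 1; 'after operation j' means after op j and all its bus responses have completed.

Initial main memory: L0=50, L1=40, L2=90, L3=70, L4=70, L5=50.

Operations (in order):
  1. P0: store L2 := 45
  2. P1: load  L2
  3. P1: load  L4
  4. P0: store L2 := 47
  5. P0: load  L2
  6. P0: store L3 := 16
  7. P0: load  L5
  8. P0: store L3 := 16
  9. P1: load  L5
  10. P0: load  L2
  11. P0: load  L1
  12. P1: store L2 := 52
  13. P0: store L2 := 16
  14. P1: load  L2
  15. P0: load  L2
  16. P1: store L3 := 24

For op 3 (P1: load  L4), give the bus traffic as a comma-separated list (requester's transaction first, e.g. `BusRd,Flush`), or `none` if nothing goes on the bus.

  op1 P0: store L2 := 45 → M/I on L2; bus BusRdX; mem=90
  op2 P1: load  L2 → O/S on L2; bus BusRd; mem=90
  op3 P1: load  L4 → I/E on L4; bus BusRd; mem=70
  op4 P0: store L2 := 47 → M/I on L2; bus BusUpgr; mem=90
  op5 P0: load  L2 → M/I on L2; bus (none); mem=90
  op6 P0: store L3 := 16 → M/I on L3; bus BusRdX; mem=70
  op7 P0: load  L5 → E/I on L5; bus BusRd; mem=50
  op8 P0: store L3 := 16 → M/I on L3; bus (none); mem=70
  op9 P1: load  L5 → S/S on L5; bus BusRd; mem=50
  op10 P0: load  L2 → M/I on L2; bus (none); mem=90
  op11 P0: load  L1 → E/I on L1; bus BusRd; mem=40
  op12 P1: store L2 := 52 → I/M on L2; bus BusRdX Flush; mem=47
  op13 P0: store L2 := 16 → M/I on L2; bus BusRdX Flush; mem=52
  op14 P1: load  L2 → O/S on L2; bus BusRd; mem=52
  op15 P0: load  L2 → O/S on L2; bus (none); mem=52
  op16 P1: store L3 := 24 → I/M on L3; bus BusRdX Flush; mem=16

bus = BusRd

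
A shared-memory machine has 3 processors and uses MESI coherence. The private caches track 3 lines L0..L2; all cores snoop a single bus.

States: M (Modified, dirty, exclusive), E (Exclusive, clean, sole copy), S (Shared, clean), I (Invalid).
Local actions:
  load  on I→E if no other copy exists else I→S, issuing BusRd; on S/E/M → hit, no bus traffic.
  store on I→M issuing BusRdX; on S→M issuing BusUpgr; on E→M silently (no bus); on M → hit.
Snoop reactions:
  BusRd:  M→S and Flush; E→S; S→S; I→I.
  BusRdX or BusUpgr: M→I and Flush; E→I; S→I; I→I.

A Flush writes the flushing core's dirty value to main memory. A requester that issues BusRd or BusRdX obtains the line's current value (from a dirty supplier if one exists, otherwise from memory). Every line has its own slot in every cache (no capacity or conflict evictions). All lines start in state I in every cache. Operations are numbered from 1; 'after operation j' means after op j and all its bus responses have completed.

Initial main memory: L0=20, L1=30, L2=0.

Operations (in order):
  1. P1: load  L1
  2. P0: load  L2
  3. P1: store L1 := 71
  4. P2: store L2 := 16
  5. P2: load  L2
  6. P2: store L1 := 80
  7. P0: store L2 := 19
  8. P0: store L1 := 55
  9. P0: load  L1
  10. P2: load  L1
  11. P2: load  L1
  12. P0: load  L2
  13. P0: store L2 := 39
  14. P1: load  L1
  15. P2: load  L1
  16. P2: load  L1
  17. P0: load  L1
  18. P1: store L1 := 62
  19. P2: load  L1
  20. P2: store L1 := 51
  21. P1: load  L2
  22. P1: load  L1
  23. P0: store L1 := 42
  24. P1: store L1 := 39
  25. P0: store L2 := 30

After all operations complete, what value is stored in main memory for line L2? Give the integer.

memory[L2] = 39

[1] P1: load  L1 | P0:I, P1:E(30), P2:I | bus: BusRd
[2] P0: load  L2 | P0:E(0), P1:I, P2:I | bus: BusRd
[3] P1: store L1 := 71 | P0:I, P1:M(71), P2:I | bus: none
[4] P2: store L2 := 16 | P0:I, P1:I, P2:M(16) | bus: BusRdX
[5] P2: load  L2 | P0:I, P1:I, P2:M(16) | bus: none
[6] P2: store L1 := 80 | P0:I, P1:I, P2:M(80) | bus: BusRdX,Flush
[7] P0: store L2 := 19 | P0:M(19), P1:I, P2:I | bus: BusRdX,Flush
[8] P0: store L1 := 55 | P0:M(55), P1:I, P2:I | bus: BusRdX,Flush
[9] P0: load  L1 | P0:M(55), P1:I, P2:I | bus: none
[10] P2: load  L1 | P0:S(55), P1:I, P2:S(55) | bus: BusRd,Flush
[11] P2: load  L1 | P0:S(55), P1:I, P2:S(55) | bus: none
[12] P0: load  L2 | P0:M(19), P1:I, P2:I | bus: none
[13] P0: store L2 := 39 | P0:M(39), P1:I, P2:I | bus: none
[14] P1: load  L1 | P0:S(55), P1:S(55), P2:S(55) | bus: BusRd
[15] P2: load  L1 | P0:S(55), P1:S(55), P2:S(55) | bus: none
[16] P2: load  L1 | P0:S(55), P1:S(55), P2:S(55) | bus: none
[17] P0: load  L1 | P0:S(55), P1:S(55), P2:S(55) | bus: none
[18] P1: store L1 := 62 | P0:I, P1:M(62), P2:I | bus: BusUpgr
[19] P2: load  L1 | P0:I, P1:S(62), P2:S(62) | bus: BusRd,Flush
[20] P2: store L1 := 51 | P0:I, P1:I, P2:M(51) | bus: BusUpgr
[21] P1: load  L2 | P0:S(39), P1:S(39), P2:I | bus: BusRd,Flush
[22] P1: load  L1 | P0:I, P1:S(51), P2:S(51) | bus: BusRd,Flush
[23] P0: store L1 := 42 | P0:M(42), P1:I, P2:I | bus: BusRdX
[24] P1: store L1 := 39 | P0:I, P1:M(39), P2:I | bus: BusRdX,Flush
[25] P0: store L2 := 30 | P0:M(30), P1:I, P2:I | bus: BusUpgr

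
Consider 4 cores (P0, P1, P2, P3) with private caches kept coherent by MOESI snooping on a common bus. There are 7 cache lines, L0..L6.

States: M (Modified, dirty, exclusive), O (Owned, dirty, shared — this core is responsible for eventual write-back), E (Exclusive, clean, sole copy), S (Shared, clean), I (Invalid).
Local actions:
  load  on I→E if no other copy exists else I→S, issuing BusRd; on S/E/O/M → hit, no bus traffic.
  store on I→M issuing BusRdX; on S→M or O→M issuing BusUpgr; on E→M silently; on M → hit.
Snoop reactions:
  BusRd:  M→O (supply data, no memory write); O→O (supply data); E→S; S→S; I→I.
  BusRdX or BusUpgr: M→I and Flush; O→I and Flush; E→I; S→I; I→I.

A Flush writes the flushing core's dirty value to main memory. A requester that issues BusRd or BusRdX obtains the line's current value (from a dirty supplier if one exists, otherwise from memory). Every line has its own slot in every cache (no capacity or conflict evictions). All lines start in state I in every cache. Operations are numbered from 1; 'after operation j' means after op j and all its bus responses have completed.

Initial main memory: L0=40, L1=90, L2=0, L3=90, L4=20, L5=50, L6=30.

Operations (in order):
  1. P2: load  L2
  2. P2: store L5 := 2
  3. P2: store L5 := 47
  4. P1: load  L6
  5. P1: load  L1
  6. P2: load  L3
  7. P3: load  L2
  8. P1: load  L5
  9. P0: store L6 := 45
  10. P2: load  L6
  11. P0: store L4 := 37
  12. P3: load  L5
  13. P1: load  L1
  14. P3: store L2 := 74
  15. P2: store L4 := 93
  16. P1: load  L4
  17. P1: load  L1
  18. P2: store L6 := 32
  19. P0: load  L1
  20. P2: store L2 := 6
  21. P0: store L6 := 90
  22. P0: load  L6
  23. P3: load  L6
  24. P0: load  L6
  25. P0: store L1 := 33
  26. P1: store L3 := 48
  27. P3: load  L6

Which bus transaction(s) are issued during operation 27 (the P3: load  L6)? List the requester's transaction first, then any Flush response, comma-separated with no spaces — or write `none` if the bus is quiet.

bus = none

[1] P2: load  L2 | P0:I, P1:I, P2:E(0), P3:I | bus: BusRd
[2] P2: store L5 := 2 | P0:I, P1:I, P2:M(2), P3:I | bus: BusRdX
[3] P2: store L5 := 47 | P0:I, P1:I, P2:M(47), P3:I | bus: none
[4] P1: load  L6 | P0:I, P1:E(30), P2:I, P3:I | bus: BusRd
[5] P1: load  L1 | P0:I, P1:E(90), P2:I, P3:I | bus: BusRd
[6] P2: load  L3 | P0:I, P1:I, P2:E(90), P3:I | bus: BusRd
[7] P3: load  L2 | P0:I, P1:I, P2:S(0), P3:S(0) | bus: BusRd
[8] P1: load  L5 | P0:I, P1:S(47), P2:O(47), P3:I | bus: BusRd
[9] P0: store L6 := 45 | P0:M(45), P1:I, P2:I, P3:I | bus: BusRdX
[10] P2: load  L6 | P0:O(45), P1:I, P2:S(45), P3:I | bus: BusRd
[11] P0: store L4 := 37 | P0:M(37), P1:I, P2:I, P3:I | bus: BusRdX
[12] P3: load  L5 | P0:I, P1:S(47), P2:O(47), P3:S(47) | bus: BusRd
[13] P1: load  L1 | P0:I, P1:E(90), P2:I, P3:I | bus: none
[14] P3: store L2 := 74 | P0:I, P1:I, P2:I, P3:M(74) | bus: BusUpgr
[15] P2: store L4 := 93 | P0:I, P1:I, P2:M(93), P3:I | bus: BusRdX,Flush
[16] P1: load  L4 | P0:I, P1:S(93), P2:O(93), P3:I | bus: BusRd
[17] P1: load  L1 | P0:I, P1:E(90), P2:I, P3:I | bus: none
[18] P2: store L6 := 32 | P0:I, P1:I, P2:M(32), P3:I | bus: BusUpgr,Flush
[19] P0: load  L1 | P0:S(90), P1:S(90), P2:I, P3:I | bus: BusRd
[20] P2: store L2 := 6 | P0:I, P1:I, P2:M(6), P3:I | bus: BusRdX,Flush
[21] P0: store L6 := 90 | P0:M(90), P1:I, P2:I, P3:I | bus: BusRdX,Flush
[22] P0: load  L6 | P0:M(90), P1:I, P2:I, P3:I | bus: none
[23] P3: load  L6 | P0:O(90), P1:I, P2:I, P3:S(90) | bus: BusRd
[24] P0: load  L6 | P0:O(90), P1:I, P2:I, P3:S(90) | bus: none
[25] P0: store L1 := 33 | P0:M(33), P1:I, P2:I, P3:I | bus: BusUpgr
[26] P1: store L3 := 48 | P0:I, P1:M(48), P2:I, P3:I | bus: BusRdX
[27] P3: load  L6 | P0:O(90), P1:I, P2:I, P3:S(90) | bus: none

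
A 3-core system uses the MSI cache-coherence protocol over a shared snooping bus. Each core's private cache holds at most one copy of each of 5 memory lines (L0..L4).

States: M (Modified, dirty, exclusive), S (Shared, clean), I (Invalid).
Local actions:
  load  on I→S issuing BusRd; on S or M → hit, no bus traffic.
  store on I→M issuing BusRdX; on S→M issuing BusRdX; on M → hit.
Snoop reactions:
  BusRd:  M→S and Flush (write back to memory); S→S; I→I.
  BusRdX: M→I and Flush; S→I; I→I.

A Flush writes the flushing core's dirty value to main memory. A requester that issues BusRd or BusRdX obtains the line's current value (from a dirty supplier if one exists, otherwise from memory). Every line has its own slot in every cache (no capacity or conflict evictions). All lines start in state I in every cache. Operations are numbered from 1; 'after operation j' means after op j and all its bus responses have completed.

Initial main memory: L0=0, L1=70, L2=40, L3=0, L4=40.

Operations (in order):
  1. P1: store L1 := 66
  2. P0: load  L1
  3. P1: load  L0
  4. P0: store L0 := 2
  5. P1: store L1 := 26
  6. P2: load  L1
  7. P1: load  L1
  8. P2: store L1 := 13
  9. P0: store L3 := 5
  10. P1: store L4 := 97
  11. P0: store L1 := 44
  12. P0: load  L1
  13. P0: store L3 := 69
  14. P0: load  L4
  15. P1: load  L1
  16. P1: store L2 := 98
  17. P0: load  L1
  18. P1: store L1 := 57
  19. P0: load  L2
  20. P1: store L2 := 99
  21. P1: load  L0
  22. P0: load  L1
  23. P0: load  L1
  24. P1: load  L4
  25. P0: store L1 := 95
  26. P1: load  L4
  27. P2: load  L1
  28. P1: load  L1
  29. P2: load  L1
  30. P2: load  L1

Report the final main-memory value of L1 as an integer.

step 1: P1: store L1 := 66  ⟶  IMI  (L1)  txn=BusRdX  M[L1]=70
step 2: P0: load  L1  ⟶  SSI  (L1)  txn=BusRd+Flush  M[L1]=66
step 3: P1: load  L0  ⟶  ISI  (L0)  txn=BusRd  M[L0]=0
step 4: P0: store L0 := 2  ⟶  MII  (L0)  txn=BusRdX  M[L0]=0
step 5: P1: store L1 := 26  ⟶  IMI  (L1)  txn=BusRdX  M[L1]=66
step 6: P2: load  L1  ⟶  ISS  (L1)  txn=BusRd+Flush  M[L1]=26
step 7: P1: load  L1  ⟶  ISS  (L1)  txn=∅  M[L1]=26
step 8: P2: store L1 := 13  ⟶  IIM  (L1)  txn=BusRdX  M[L1]=26
step 9: P0: store L3 := 5  ⟶  MII  (L3)  txn=BusRdX  M[L3]=0
step 10: P1: store L4 := 97  ⟶  IMI  (L4)  txn=BusRdX  M[L4]=40
step 11: P0: store L1 := 44  ⟶  MII  (L1)  txn=BusRdX+Flush  M[L1]=13
step 12: P0: load  L1  ⟶  MII  (L1)  txn=∅  M[L1]=13
step 13: P0: store L3 := 69  ⟶  MII  (L3)  txn=∅  M[L3]=0
step 14: P0: load  L4  ⟶  SSI  (L4)  txn=BusRd+Flush  M[L4]=97
step 15: P1: load  L1  ⟶  SSI  (L1)  txn=BusRd+Flush  M[L1]=44
step 16: P1: store L2 := 98  ⟶  IMI  (L2)  txn=BusRdX  M[L2]=40
step 17: P0: load  L1  ⟶  SSI  (L1)  txn=∅  M[L1]=44
step 18: P1: store L1 := 57  ⟶  IMI  (L1)  txn=BusRdX  M[L1]=44
step 19: P0: load  L2  ⟶  SSI  (L2)  txn=BusRd+Flush  M[L2]=98
step 20: P1: store L2 := 99  ⟶  IMI  (L2)  txn=BusRdX  M[L2]=98
step 21: P1: load  L0  ⟶  SSI  (L0)  txn=BusRd+Flush  M[L0]=2
step 22: P0: load  L1  ⟶  SSI  (L1)  txn=BusRd+Flush  M[L1]=57
step 23: P0: load  L1  ⟶  SSI  (L1)  txn=∅  M[L1]=57
step 24: P1: load  L4  ⟶  SSI  (L4)  txn=∅  M[L4]=97
step 25: P0: store L1 := 95  ⟶  MII  (L1)  txn=BusRdX  M[L1]=57
step 26: P1: load  L4  ⟶  SSI  (L4)  txn=∅  M[L4]=97
step 27: P2: load  L1  ⟶  SIS  (L1)  txn=BusRd+Flush  M[L1]=95
step 28: P1: load  L1  ⟶  SSS  (L1)  txn=BusRd  M[L1]=95
step 29: P2: load  L1  ⟶  SSS  (L1)  txn=∅  M[L1]=95
step 30: P2: load  L1  ⟶  SSS  (L1)  txn=∅  M[L1]=95

memory[L1] = 95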